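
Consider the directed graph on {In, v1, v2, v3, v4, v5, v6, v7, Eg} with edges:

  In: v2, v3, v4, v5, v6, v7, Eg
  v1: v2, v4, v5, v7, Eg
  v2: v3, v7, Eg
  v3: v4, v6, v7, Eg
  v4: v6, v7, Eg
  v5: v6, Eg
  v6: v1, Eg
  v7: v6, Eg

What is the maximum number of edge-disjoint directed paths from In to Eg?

7

Assign every edge capacity 1; by Menger, the answer equals the max flow.
Path In→Eg (+1); total 1.
Path In→v2→Eg (+1); total 2.
Path In→v3→Eg (+1); total 3.
Path In→v4→Eg (+1); total 4.
Path In→v5→Eg (+1); total 5.
Path In→v6→Eg (+1); total 6.
Path In→v7→Eg (+1); total 7.
No residual In→Eg path; max flow = 7.
Certifying cut of size 7: {In→Eg, In→v2, In→v3, In→v4, In→v5, In→v6, In→v7}.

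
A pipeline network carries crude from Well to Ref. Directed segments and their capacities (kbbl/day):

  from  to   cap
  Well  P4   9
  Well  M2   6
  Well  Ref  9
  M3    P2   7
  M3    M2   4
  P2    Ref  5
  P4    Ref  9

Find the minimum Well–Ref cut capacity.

Augment Well→Ref: bottleneck 9, flow now 9.
Augment Well→P4→Ref: bottleneck 9, flow now 18.
No augmenting path remains; maximum flow = 18.
By max-flow min-cut, the minimum cut capacity equals the max flow.
In the residual graph, reachable from Well: {Well, M2}.
Min-cut edges: Well→P4 (9), Well→Ref (9); capacity 9 + 9 = 18.

18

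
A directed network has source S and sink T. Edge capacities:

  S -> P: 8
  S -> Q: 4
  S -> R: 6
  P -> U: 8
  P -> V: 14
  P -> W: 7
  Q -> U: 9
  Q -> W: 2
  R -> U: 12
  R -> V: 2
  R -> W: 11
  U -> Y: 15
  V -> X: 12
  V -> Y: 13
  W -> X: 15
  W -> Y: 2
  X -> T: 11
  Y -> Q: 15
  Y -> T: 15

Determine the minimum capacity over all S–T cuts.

Augment S→P→U→Y→T: bottleneck 8, flow now 8.
Augment S→Q→U→Y→T: bottleneck 4, flow now 12.
Augment S→R→U→Y→T: bottleneck 3, flow now 15.
Augment S→R→V→X→T: bottleneck 2, flow now 17.
Augment S→R→W→X→T: bottleneck 1, flow now 18.
No augmenting path remains; maximum flow = 18.
By max-flow min-cut, the minimum cut capacity equals the max flow.
In the residual graph, reachable from S: {S}.
Min-cut edges: S→P (8), S→Q (4), S→R (6); capacity 8 + 4 + 6 = 18.

18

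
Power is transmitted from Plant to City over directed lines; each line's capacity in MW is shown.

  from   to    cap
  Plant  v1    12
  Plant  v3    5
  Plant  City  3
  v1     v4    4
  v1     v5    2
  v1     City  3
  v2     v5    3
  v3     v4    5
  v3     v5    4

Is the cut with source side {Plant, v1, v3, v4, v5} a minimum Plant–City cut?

Given cut capacity: 3 + 3 = 6.
Augment Plant→City: bottleneck 3, flow now 3.
Augment Plant→v1→City: bottleneck 3, flow now 6.
No augmenting path remains; maximum flow = 6.
Cut capacity 6 equals the max flow, so it is a minimum cut.

Yes — it is a minimum cut (capacity 6).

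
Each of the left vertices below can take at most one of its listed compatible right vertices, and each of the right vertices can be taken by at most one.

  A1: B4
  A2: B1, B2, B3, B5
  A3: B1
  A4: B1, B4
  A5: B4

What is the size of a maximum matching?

3

Unit-capacity flow: source→left, listed edges, right→sink; max matching = max flow.
Augmenting path A1→B4 (+1); matched 1.
Augmenting path A2→B1 (+1); matched 2.
Augmenting path A3→B1→A2→B2 (+1); matched 3.
No augmenting path remains; maximum matching = 3.
König certificate: {A2, B1, B4} is a vertex cover of size 3 (every listed pair touches it), so no matching can be larger.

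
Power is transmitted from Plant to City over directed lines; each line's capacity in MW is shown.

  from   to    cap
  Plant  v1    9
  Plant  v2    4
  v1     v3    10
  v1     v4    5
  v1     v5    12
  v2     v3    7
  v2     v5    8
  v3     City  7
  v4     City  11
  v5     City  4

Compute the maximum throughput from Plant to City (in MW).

13

Augment Plant→v1→v3→City: bottleneck 7, flow now 7.
Augment Plant→v1→v4→City: bottleneck 2, flow now 9.
Augment Plant→v2→v5→City: bottleneck 4, flow now 13.
No augmenting path remains; maximum flow = 13.
In the residual graph, reachable from Plant: {Plant}.
Min-cut edges: Plant→v1 (9), Plant→v2 (4); capacity 9 + 4 = 13.
This cut is saturated, so no flow can exceed 13.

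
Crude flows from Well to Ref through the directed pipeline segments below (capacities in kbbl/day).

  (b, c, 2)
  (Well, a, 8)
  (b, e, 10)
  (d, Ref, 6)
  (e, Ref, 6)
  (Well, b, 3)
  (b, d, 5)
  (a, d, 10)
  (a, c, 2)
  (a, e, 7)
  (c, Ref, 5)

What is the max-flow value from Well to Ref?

11

Augment Well→a→c→Ref: bottleneck 2, flow now 2.
Augment Well→a→d→Ref: bottleneck 6, flow now 8.
Augment Well→b→c→Ref: bottleneck 2, flow now 10.
Augment Well→b→e→Ref: bottleneck 1, flow now 11.
No augmenting path remains; maximum flow = 11.
In the residual graph, reachable from Well: {Well}.
Min-cut edges: Well→a (8), Well→b (3); capacity 8 + 3 = 11.
This cut is saturated, so no flow can exceed 11.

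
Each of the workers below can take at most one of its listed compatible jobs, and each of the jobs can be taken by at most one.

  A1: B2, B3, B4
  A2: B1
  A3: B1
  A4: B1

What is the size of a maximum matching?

Unit-capacity flow: source→left, listed edges, right→sink; max matching = max flow.
Augmenting path A1→B2 (+1); matched 1.
Augmenting path A2→B1 (+1); matched 2.
No augmenting path remains; maximum matching = 2.
König certificate: {A1, B1} is a vertex cover of size 2 (every listed pair touches it), so no matching can be larger.

2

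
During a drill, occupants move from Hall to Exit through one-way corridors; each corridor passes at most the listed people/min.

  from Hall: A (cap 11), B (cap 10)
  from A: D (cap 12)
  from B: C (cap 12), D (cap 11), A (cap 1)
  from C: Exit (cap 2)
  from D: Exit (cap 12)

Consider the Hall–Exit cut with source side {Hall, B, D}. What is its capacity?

Edges leaving {Hall, B, D}: Hall→A (11), B→A (1), B→C (12), D→Exit (12).
Cut capacity = 11 + 1 + 12 + 12 = 36.

36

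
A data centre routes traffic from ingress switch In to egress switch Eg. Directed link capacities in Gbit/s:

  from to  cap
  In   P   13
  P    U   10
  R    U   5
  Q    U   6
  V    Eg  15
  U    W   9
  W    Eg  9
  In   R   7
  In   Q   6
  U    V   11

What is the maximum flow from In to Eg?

20

Augment In→P→U→V→Eg: bottleneck 10, flow now 10.
Augment In→Q→U→V→Eg: bottleneck 1, flow now 11.
Augment In→Q→U→W→Eg: bottleneck 5, flow now 16.
Augment In→R→U→W→Eg: bottleneck 4, flow now 20.
No augmenting path remains; maximum flow = 20.
In the residual graph, reachable from In: {In, P, Q, R, U}.
Min-cut edges: U→V (11), U→W (9); capacity 11 + 9 = 20.
This cut is saturated, so no flow can exceed 20.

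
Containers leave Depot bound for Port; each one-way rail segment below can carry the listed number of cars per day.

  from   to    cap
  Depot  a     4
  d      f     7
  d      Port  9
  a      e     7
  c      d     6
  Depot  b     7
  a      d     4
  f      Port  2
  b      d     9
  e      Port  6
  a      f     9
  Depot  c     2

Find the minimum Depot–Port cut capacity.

13

Augment Depot→a→d→Port: bottleneck 4, flow now 4.
Augment Depot→b→d→Port: bottleneck 5, flow now 9.
Augment Depot→b→d→f→Port: bottleneck 2, flow now 11.
Augment Depot→c→d→a→e→Port: bottleneck 2, flow now 13. (uses reverse residual edge)
No augmenting path remains; maximum flow = 13.
By max-flow min-cut, the minimum cut capacity equals the max flow.
In the residual graph, reachable from Depot: {Depot}.
Min-cut edges: Depot→a (4), Depot→b (7), Depot→c (2); capacity 4 + 7 + 2 = 13.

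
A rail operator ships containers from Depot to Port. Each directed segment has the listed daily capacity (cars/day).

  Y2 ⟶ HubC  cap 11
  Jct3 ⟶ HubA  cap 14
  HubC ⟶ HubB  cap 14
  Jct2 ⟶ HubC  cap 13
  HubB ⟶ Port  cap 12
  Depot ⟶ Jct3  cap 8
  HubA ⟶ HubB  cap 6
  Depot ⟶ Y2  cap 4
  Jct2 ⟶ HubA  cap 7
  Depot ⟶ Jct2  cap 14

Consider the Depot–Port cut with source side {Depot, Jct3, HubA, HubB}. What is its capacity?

30

Edges leaving {Depot, Jct3, HubA, HubB}: Depot→Jct2 (14), Depot→Y2 (4), HubB→Port (12).
Cut capacity = 14 + 4 + 12 = 30.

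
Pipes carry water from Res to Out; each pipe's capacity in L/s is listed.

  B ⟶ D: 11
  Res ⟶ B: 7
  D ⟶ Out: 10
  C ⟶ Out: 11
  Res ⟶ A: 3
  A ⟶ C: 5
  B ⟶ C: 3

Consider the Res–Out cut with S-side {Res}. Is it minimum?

Given cut capacity: 3 + 7 = 10.
Augment Res→A→C→Out: bottleneck 3, flow now 3.
Augment Res→B→C→Out: bottleneck 3, flow now 6.
Augment Res→B→D→Out: bottleneck 4, flow now 10.
No augmenting path remains; maximum flow = 10.
Cut capacity 10 equals the max flow, so it is a minimum cut.

Yes — it is a minimum cut (capacity 10).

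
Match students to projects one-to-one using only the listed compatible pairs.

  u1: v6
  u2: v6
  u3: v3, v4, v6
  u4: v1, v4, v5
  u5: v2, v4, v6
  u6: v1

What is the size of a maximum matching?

5

Unit-capacity flow: source→left, listed edges, right→sink; max matching = max flow.
Augmenting path u1→v6 (+1); matched 1.
Augmenting path u3→v3 (+1); matched 2.
Augmenting path u4→v1 (+1); matched 3.
Augmenting path u5→v2 (+1); matched 4.
Augmenting path u6→v1→u4→v4 (+1); matched 5.
No augmenting path remains; maximum matching = 5.
König certificate: {u3, u4, u5, u6, v6} is a vertex cover of size 5 (every listed pair touches it), so no matching can be larger.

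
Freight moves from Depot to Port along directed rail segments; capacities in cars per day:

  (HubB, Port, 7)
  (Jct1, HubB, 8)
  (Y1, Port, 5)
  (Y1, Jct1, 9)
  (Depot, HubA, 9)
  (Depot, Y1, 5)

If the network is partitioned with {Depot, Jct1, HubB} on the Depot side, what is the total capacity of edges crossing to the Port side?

Edges leaving {Depot, Jct1, HubB}: Depot→HubA (9), Depot→Y1 (5), HubB→Port (7).
Cut capacity = 9 + 5 + 7 = 21.

21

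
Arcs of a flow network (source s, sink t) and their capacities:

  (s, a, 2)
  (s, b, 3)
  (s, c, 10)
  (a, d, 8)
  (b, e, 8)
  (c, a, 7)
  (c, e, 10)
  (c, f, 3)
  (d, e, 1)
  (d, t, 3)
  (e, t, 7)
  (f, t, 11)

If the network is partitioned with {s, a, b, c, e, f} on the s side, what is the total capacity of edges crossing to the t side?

Edges leaving {s, a, b, c, e, f}: a→d (8), e→t (7), f→t (11).
Cut capacity = 8 + 7 + 11 = 26.

26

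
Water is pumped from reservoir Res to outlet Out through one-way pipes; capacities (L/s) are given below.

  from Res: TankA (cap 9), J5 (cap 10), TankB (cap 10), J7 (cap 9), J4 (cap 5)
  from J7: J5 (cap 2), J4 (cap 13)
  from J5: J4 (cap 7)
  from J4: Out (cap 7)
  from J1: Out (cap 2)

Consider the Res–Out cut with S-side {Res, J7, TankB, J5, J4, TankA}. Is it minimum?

Given cut capacity: 7 = 7.
Augment Res→J4→Out: bottleneck 5, flow now 5.
Augment Res→J7→J4→Out: bottleneck 2, flow now 7.
No augmenting path remains; maximum flow = 7.
Cut capacity 7 equals the max flow, so it is a minimum cut.

Yes — it is a minimum cut (capacity 7).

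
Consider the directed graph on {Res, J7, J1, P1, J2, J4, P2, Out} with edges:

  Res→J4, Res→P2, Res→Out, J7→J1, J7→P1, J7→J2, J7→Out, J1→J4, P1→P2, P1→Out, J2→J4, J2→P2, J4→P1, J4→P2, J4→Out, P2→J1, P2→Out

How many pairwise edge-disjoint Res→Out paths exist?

Assign every edge capacity 1; by Menger, the answer equals the max flow.
Path Res→Out (+1); total 1.
Path Res→J4→Out (+1); total 2.
Path Res→P2→Out (+1); total 3.
No residual Res→Out path; max flow = 3.
Certifying cut of size 3: {Res→J4, Res→Out, Res→P2}.

3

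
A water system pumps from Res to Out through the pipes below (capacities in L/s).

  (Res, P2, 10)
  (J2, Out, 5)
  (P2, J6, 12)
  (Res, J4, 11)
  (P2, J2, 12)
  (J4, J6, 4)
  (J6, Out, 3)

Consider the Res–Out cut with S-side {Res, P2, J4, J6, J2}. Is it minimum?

Given cut capacity: 3 + 5 = 8.
Augment Res→P2→J6→Out: bottleneck 3, flow now 3.
Augment Res→P2→J2→Out: bottleneck 5, flow now 8.
No augmenting path remains; maximum flow = 8.
Cut capacity 8 equals the max flow, so it is a minimum cut.

Yes — it is a minimum cut (capacity 8).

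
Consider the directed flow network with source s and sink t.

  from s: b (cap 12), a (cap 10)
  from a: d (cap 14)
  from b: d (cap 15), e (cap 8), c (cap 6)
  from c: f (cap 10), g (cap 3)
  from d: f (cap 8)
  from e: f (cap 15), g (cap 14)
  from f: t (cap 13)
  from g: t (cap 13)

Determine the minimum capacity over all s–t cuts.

Augment s→a→d→f→t: bottleneck 8, flow now 8.
Augment s→b→c→f→t: bottleneck 5, flow now 13.
Augment s→b→c→g→t: bottleneck 1, flow now 14.
Augment s→b→e→g→t: bottleneck 6, flow now 20.
No augmenting path remains; maximum flow = 20.
By max-flow min-cut, the minimum cut capacity equals the max flow.
In the residual graph, reachable from s: {s, a, d}.
Min-cut edges: s→b (12), d→f (8); capacity 12 + 8 = 20.

20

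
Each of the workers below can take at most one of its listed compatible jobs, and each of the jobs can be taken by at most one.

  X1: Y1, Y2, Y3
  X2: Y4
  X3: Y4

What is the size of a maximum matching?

2

Unit-capacity flow: source→left, listed edges, right→sink; max matching = max flow.
Augmenting path X1→Y1 (+1); matched 1.
Augmenting path X2→Y4 (+1); matched 2.
No augmenting path remains; maximum matching = 2.
König certificate: {X1, Y4} is a vertex cover of size 2 (every listed pair touches it), so no matching can be larger.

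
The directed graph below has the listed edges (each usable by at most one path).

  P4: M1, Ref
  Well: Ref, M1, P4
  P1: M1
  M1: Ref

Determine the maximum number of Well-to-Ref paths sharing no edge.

Assign every edge capacity 1; by Menger, the answer equals the max flow.
Path Well→Ref (+1); total 1.
Path Well→P4→Ref (+1); total 2.
Path Well→M1→Ref (+1); total 3.
No residual Well→Ref path; max flow = 3.
Certifying cut of size 3: {Well→M1, Well→P4, Well→Ref}.

3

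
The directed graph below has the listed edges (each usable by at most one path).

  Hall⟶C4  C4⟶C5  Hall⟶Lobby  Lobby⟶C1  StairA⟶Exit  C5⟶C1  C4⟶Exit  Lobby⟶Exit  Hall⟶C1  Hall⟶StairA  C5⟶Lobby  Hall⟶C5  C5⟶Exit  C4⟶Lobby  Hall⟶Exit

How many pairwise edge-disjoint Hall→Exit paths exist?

5

Assign every edge capacity 1; by Menger, the answer equals the max flow.
Path Hall→Exit (+1); total 1.
Path Hall→C4→Exit (+1); total 2.
Path Hall→StairA→Exit (+1); total 3.
Path Hall→C5→Exit (+1); total 4.
Path Hall→Lobby→Exit (+1); total 5.
No residual Hall→Exit path; max flow = 5.
Certifying cut of size 5: {Hall→C4, Hall→C5, Hall→Exit, Hall→Lobby, Hall→StairA}.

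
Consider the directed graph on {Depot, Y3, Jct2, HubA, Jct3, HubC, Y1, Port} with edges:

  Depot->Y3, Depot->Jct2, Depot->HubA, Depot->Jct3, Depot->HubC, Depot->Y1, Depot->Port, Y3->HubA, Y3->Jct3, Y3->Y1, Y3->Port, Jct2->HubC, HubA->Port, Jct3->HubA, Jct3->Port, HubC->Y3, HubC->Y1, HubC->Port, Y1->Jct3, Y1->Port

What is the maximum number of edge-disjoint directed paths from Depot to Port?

Assign every edge capacity 1; by Menger, the answer equals the max flow.
Path Depot→Port (+1); total 1.
Path Depot→Y3→Port (+1); total 2.
Path Depot→HubA→Port (+1); total 3.
Path Depot→Jct3→Port (+1); total 4.
Path Depot→HubC→Port (+1); total 5.
Path Depot→Y1→Port (+1); total 6.
No residual Depot→Port path; max flow = 6.
Certifying cut of size 6: {Depot→Port, HubA→Port, HubC→Port, Jct3→Port, Y1→Port, Y3→Port}.

6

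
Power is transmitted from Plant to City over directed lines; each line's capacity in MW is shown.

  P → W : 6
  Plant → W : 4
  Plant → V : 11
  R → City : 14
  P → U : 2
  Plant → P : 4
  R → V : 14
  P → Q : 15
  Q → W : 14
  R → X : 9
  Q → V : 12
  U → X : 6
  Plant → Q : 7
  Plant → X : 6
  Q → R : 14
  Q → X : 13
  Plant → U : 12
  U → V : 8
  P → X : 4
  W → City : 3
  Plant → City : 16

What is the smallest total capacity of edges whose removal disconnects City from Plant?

Augment Plant→City: bottleneck 16, flow now 16.
Augment Plant→W→City: bottleneck 3, flow now 19.
Augment Plant→Q→R→City: bottleneck 7, flow now 26.
Augment Plant→P→Q→R→City: bottleneck 4, flow now 30.
No augmenting path remains; maximum flow = 30.
By max-flow min-cut, the minimum cut capacity equals the max flow.
In the residual graph, reachable from Plant: {Plant, U, V, W, X}.
Min-cut edges: Plant→P (4), Plant→Q (7), Plant→City (16), W→City (3); capacity 4 + 7 + 16 + 3 = 30.

30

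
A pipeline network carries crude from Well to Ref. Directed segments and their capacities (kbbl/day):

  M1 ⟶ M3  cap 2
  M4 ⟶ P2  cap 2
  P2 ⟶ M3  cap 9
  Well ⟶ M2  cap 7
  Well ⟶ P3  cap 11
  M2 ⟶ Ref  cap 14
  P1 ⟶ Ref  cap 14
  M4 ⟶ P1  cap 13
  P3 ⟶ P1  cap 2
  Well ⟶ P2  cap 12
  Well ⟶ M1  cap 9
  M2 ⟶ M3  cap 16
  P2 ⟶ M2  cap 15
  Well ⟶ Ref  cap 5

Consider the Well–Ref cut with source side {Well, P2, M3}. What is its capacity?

47

Edges leaving {Well, P2, M3}: Well→P3 (11), Well→M2 (7), Well→M1 (9), Well→Ref (5), P2→M2 (15).
Cut capacity = 11 + 7 + 9 + 5 + 15 = 47.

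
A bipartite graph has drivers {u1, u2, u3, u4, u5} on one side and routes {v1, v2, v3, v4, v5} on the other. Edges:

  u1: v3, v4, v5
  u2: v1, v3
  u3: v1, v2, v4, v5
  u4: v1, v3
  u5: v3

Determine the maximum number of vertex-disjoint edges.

4

Unit-capacity flow: source→left, listed edges, right→sink; max matching = max flow.
Augmenting path u1→v3 (+1); matched 1.
Augmenting path u2→v1 (+1); matched 2.
Augmenting path u3→v2 (+1); matched 3.
Augmenting path u4→v3→u1→v4 (+1); matched 4.
No augmenting path remains; maximum matching = 4.
König certificate: {u1, u3, v1, v3} is a vertex cover of size 4 (every listed pair touches it), so no matching can be larger.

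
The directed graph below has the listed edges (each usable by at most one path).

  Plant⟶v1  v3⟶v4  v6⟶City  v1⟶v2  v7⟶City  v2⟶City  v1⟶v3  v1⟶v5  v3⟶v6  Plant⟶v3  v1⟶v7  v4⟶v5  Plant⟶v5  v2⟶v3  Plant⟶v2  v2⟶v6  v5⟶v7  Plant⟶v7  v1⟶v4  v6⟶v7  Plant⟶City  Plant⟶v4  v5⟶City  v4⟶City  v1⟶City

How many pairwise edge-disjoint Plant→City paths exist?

Assign every edge capacity 1; by Menger, the answer equals the max flow.
Path Plant→City (+1); total 1.
Path Plant→v1→City (+1); total 2.
Path Plant→v2→City (+1); total 3.
Path Plant→v4→City (+1); total 4.
Path Plant→v5→City (+1); total 5.
Path Plant→v7→City (+1); total 6.
Path Plant→v3→v6→City (+1); total 7.
No residual Plant→City path; max flow = 7.
Certifying cut of size 7: {Plant→City, Plant→v1, Plant→v2, Plant→v3, Plant→v4, Plant→v5, Plant→v7}.

7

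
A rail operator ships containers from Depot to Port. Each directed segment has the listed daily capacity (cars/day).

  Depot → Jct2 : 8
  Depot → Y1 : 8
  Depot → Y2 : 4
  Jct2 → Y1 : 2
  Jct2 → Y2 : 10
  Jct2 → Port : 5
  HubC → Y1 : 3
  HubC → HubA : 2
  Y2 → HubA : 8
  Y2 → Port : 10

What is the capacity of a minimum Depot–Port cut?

Augment Depot→Jct2→Port: bottleneck 5, flow now 5.
Augment Depot→Y2→Port: bottleneck 4, flow now 9.
Augment Depot→Jct2→Y2→Port: bottleneck 3, flow now 12.
No augmenting path remains; maximum flow = 12.
By max-flow min-cut, the minimum cut capacity equals the max flow.
In the residual graph, reachable from Depot: {Depot, Y1}.
Min-cut edges: Depot→Jct2 (8), Depot→Y2 (4); capacity 8 + 4 = 12.

12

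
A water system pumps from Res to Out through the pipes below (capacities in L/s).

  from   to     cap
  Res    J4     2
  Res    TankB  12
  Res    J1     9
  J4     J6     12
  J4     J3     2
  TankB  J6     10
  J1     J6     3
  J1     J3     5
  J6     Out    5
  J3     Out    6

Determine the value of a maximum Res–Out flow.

Augment Res→J4→J6→Out: bottleneck 2, flow now 2.
Augment Res→TankB→J6→Out: bottleneck 3, flow now 5.
Augment Res→J1→J3→Out: bottleneck 5, flow now 10.
Augment Res→TankB→J6→J4→J3→Out: bottleneck 1, flow now 11. (uses reverse residual edge)
No augmenting path remains; maximum flow = 11.
In the residual graph, reachable from Res: {Res, J4, TankB, J1, J6, J3}.
Min-cut edges: J6→Out (5), J3→Out (6); capacity 5 + 6 = 11.
This cut is saturated, so no flow can exceed 11.

11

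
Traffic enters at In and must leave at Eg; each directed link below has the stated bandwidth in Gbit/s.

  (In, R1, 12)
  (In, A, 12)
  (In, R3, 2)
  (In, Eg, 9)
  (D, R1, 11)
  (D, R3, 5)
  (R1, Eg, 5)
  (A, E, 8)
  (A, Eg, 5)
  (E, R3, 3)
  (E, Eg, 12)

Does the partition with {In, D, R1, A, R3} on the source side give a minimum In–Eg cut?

No — its capacity is 27, but the minimum cut has capacity 26.

Given cut capacity: 9 + 5 + 8 + 5 = 27.
Augment In→Eg: bottleneck 9, flow now 9.
Augment In→R1→Eg: bottleneck 5, flow now 14.
Augment In→A→Eg: bottleneck 5, flow now 19.
Augment In→A→E→Eg: bottleneck 7, flow now 26.
No augmenting path remains; maximum flow = 26.
In the residual graph, reachable from In: {In, R1, R3}.
Min-cut edges: In→A (12), In→Eg (9), R1→Eg (5); capacity 12 + 9 + 5 = 26.
Cut capacity 27 exceeds the max flow 26, so it is not minimum.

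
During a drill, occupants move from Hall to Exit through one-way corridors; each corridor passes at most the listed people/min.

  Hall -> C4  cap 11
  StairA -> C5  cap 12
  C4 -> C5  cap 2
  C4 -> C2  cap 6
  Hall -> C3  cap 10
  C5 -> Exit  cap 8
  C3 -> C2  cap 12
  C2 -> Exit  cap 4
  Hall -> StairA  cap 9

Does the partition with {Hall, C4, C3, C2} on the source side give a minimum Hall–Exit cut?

No — its capacity is 15, but the minimum cut has capacity 12.

Given cut capacity: 9 + 2 + 4 = 15.
Augment Hall→C4→C5→Exit: bottleneck 2, flow now 2.
Augment Hall→C4→C2→Exit: bottleneck 4, flow now 6.
Augment Hall→StairA→C5→Exit: bottleneck 6, flow now 12.
No augmenting path remains; maximum flow = 12.
In the residual graph, reachable from Hall: {Hall, C4, C3, StairA, C5, C2}.
Min-cut edges: C5→Exit (8), C2→Exit (4); capacity 8 + 4 = 12.
Cut capacity 15 exceeds the max flow 12, so it is not minimum.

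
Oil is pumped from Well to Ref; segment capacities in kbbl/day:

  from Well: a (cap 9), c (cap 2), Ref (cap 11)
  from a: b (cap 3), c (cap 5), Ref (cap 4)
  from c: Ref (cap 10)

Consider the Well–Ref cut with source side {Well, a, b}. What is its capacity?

22

Edges leaving {Well, a, b}: Well→c (2), Well→Ref (11), a→c (5), a→Ref (4).
Cut capacity = 2 + 11 + 5 + 4 = 22.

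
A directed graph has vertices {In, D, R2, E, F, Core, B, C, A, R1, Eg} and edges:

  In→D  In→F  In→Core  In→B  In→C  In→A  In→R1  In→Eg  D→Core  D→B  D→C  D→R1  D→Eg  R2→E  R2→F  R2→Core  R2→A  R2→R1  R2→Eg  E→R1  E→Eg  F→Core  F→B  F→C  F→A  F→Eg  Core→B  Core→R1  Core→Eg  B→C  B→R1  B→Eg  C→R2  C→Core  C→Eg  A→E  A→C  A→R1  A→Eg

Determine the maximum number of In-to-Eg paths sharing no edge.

7

Assign every edge capacity 1; by Menger, the answer equals the max flow.
Path In→Eg (+1); total 1.
Path In→D→Eg (+1); total 2.
Path In→F→Eg (+1); total 3.
Path In→Core→Eg (+1); total 4.
Path In→B→Eg (+1); total 5.
Path In→C→Eg (+1); total 6.
Path In→A→Eg (+1); total 7.
No residual In→Eg path; max flow = 7.
Certifying cut of size 7: {In→A, In→B, In→C, In→Core, In→D, In→Eg, In→F}.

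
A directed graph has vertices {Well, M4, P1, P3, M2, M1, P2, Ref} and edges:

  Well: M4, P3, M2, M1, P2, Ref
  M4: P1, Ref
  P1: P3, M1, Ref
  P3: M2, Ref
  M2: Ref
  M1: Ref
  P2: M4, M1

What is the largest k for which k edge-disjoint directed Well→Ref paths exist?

6

Assign every edge capacity 1; by Menger, the answer equals the max flow.
Path Well→Ref (+1); total 1.
Path Well→M4→Ref (+1); total 2.
Path Well→P3→Ref (+1); total 3.
Path Well→M2→Ref (+1); total 4.
Path Well→M1→Ref (+1); total 5.
Path Well→P2→M4→P1→Ref (+1); total 6.
No residual Well→Ref path; max flow = 6.
Certifying cut of size 6: {Well→M1, Well→M2, Well→M4, Well→P2, Well→P3, Well→Ref}.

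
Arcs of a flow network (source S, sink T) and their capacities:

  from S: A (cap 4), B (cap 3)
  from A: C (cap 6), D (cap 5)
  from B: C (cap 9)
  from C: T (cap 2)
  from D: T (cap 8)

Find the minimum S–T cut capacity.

6

Augment S→A→C→T: bottleneck 2, flow now 2.
Augment S→A→D→T: bottleneck 2, flow now 4.
Augment S→B→C→A→D→T: bottleneck 2, flow now 6. (uses reverse residual edge)
No augmenting path remains; maximum flow = 6.
By max-flow min-cut, the minimum cut capacity equals the max flow.
In the residual graph, reachable from S: {S, B, C}.
Min-cut edges: S→A (4), C→T (2); capacity 4 + 2 = 6.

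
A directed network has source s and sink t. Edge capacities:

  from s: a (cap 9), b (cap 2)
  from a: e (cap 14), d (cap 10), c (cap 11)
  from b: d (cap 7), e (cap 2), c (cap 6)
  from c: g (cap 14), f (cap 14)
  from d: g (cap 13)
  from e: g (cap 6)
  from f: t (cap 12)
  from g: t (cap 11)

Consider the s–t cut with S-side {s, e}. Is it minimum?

Given cut capacity: 9 + 2 + 6 = 17.
Augment s→a→c→f→t: bottleneck 9, flow now 9.
Augment s→b→c→f→t: bottleneck 2, flow now 11.
No augmenting path remains; maximum flow = 11.
In the residual graph, reachable from s: {s}.
Min-cut edges: s→a (9), s→b (2); capacity 9 + 2 = 11.
Cut capacity 17 exceeds the max flow 11, so it is not minimum.

No — its capacity is 17, but the minimum cut has capacity 11.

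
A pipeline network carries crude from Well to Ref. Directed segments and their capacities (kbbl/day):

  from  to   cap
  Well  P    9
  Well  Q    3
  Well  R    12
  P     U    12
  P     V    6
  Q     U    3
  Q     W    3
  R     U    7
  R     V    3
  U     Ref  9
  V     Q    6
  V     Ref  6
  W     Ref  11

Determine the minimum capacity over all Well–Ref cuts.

18

Augment Well→P→U→Ref: bottleneck 9, flow now 9.
Augment Well→Q→W→Ref: bottleneck 3, flow now 12.
Augment Well→R→V→Ref: bottleneck 3, flow now 15.
Augment Well→R→U→P→V→Ref: bottleneck 3, flow now 18. (uses reverse residual edge)
No augmenting path remains; maximum flow = 18.
By max-flow min-cut, the minimum cut capacity equals the max flow.
In the residual graph, reachable from Well: {Well, P, Q, R, U, V}.
Min-cut edges: Q→W (3), U→Ref (9), V→Ref (6); capacity 3 + 9 + 6 = 18.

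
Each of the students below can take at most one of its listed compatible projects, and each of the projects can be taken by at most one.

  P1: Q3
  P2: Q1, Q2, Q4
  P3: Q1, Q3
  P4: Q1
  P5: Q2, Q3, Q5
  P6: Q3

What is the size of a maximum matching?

Unit-capacity flow: source→left, listed edges, right→sink; max matching = max flow.
Augmenting path P1→Q3 (+1); matched 1.
Augmenting path P2→Q1 (+1); matched 2.
Augmenting path P5→Q2 (+1); matched 3.
Augmenting path P3→Q1→P2→Q4 (+1); matched 4.
No augmenting path remains; maximum matching = 4.
König certificate: {P2, P5, Q1, Q3} is a vertex cover of size 4 (every listed pair touches it), so no matching can be larger.

4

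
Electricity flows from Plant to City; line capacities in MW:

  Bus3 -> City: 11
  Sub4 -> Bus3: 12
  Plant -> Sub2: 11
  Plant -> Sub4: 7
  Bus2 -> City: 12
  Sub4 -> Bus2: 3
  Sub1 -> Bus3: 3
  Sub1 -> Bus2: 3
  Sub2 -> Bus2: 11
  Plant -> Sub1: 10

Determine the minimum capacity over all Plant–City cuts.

Augment Plant→Sub1→Bus3→City: bottleneck 3, flow now 3.
Augment Plant→Sub1→Bus2→City: bottleneck 3, flow now 6.
Augment Plant→Sub2→Bus2→City: bottleneck 9, flow now 15.
Augment Plant→Sub4→Bus3→City: bottleneck 7, flow now 22.
No augmenting path remains; maximum flow = 22.
By max-flow min-cut, the minimum cut capacity equals the max flow.
In the residual graph, reachable from Plant: {Plant, Sub1, Sub2, Bus2}.
Min-cut edges: Plant→Sub4 (7), Sub1→Bus3 (3), Bus2→City (12); capacity 7 + 3 + 12 = 22.

22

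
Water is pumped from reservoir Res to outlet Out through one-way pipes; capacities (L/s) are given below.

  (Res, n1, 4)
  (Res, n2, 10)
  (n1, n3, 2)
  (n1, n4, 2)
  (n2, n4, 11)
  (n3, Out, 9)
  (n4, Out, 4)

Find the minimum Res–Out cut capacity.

6

Augment Res→n1→n3→Out: bottleneck 2, flow now 2.
Augment Res→n1→n4→Out: bottleneck 2, flow now 4.
Augment Res→n2→n4→Out: bottleneck 2, flow now 6.
No augmenting path remains; maximum flow = 6.
By max-flow min-cut, the minimum cut capacity equals the max flow.
In the residual graph, reachable from Res: {Res, n1, n2, n4}.
Min-cut edges: n1→n3 (2), n4→Out (4); capacity 2 + 4 = 6.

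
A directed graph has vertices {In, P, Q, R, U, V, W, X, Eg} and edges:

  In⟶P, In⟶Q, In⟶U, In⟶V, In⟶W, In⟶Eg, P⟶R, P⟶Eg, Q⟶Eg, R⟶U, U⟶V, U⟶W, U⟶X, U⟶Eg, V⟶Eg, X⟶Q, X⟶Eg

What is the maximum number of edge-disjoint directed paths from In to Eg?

Assign every edge capacity 1; by Menger, the answer equals the max flow.
Path In→Eg (+1); total 1.
Path In→P→Eg (+1); total 2.
Path In→Q→Eg (+1); total 3.
Path In→U→Eg (+1); total 4.
Path In→V→Eg (+1); total 5.
No residual In→Eg path; max flow = 5.
Certifying cut of size 5: {In→Eg, In→P, In→Q, In→U, In→V}.

5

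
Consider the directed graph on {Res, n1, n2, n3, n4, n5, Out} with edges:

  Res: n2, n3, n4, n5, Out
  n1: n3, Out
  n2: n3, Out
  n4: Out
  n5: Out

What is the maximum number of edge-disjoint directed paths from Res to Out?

4

Assign every edge capacity 1; by Menger, the answer equals the max flow.
Path Res→Out (+1); total 1.
Path Res→n2→Out (+1); total 2.
Path Res→n4→Out (+1); total 3.
Path Res→n5→Out (+1); total 4.
No residual Res→Out path; max flow = 4.
Certifying cut of size 4: {Res→Out, Res→n2, Res→n4, Res→n5}.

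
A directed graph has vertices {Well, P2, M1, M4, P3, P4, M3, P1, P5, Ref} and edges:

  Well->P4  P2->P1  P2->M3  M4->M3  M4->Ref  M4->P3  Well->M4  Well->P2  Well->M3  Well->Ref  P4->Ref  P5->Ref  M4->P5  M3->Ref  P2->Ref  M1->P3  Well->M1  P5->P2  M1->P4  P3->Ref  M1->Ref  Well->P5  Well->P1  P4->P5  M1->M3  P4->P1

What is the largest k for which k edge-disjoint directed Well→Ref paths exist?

Assign every edge capacity 1; by Menger, the answer equals the max flow.
Path Well→Ref (+1); total 1.
Path Well→P2→Ref (+1); total 2.
Path Well→M1→Ref (+1); total 3.
Path Well→M4→Ref (+1); total 4.
Path Well→P4→Ref (+1); total 5.
Path Well→M3→Ref (+1); total 6.
Path Well→P5→Ref (+1); total 7.
No residual Well→Ref path; max flow = 7.
Certifying cut of size 7: {Well→M1, Well→M3, Well→M4, Well→P2, Well→P4, Well→P5, Well→Ref}.

7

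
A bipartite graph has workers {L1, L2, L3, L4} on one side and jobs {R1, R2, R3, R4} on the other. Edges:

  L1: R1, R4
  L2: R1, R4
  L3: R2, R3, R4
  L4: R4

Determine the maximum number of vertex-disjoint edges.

Unit-capacity flow: source→left, listed edges, right→sink; max matching = max flow.
Augmenting path L1→R1 (+1); matched 1.
Augmenting path L2→R4 (+1); matched 2.
Augmenting path L3→R2 (+1); matched 3.
No augmenting path remains; maximum matching = 3.
König certificate: {L3, R1, R4} is a vertex cover of size 3 (every listed pair touches it), so no matching can be larger.

3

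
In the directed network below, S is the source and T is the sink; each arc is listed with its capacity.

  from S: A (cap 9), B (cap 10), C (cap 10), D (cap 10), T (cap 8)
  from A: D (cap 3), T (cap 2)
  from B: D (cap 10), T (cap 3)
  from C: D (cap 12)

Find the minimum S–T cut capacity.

Augment S→T: bottleneck 8, flow now 8.
Augment S→A→T: bottleneck 2, flow now 10.
Augment S→B→T: bottleneck 3, flow now 13.
No augmenting path remains; maximum flow = 13.
By max-flow min-cut, the minimum cut capacity equals the max flow.
In the residual graph, reachable from S: {S, A, B, C, D}.
Min-cut edges: S→T (8), A→T (2), B→T (3); capacity 8 + 2 + 3 = 13.

13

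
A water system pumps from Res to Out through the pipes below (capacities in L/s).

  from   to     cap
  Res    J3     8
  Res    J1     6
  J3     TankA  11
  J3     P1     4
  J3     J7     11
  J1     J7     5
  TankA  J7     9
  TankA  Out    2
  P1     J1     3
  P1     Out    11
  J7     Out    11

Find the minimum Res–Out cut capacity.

13

Augment Res→J3→TankA→Out: bottleneck 2, flow now 2.
Augment Res→J3→P1→Out: bottleneck 4, flow now 6.
Augment Res→J3→J7→Out: bottleneck 2, flow now 8.
Augment Res→J1→J7→Out: bottleneck 5, flow now 13.
No augmenting path remains; maximum flow = 13.
By max-flow min-cut, the minimum cut capacity equals the max flow.
In the residual graph, reachable from Res: {Res, J1}.
Min-cut edges: Res→J3 (8), J1→J7 (5); capacity 8 + 5 = 13.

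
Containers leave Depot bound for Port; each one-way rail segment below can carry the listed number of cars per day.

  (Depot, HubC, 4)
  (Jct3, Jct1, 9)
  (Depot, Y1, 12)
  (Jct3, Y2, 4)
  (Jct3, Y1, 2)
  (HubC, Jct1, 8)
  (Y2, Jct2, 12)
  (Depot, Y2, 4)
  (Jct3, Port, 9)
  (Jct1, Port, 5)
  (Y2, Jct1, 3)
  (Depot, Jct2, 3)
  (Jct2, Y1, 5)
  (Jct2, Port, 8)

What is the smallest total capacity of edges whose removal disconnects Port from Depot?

Augment Depot→Jct2→Port: bottleneck 3, flow now 3.
Augment Depot→HubC→Jct1→Port: bottleneck 4, flow now 7.
Augment Depot→Y2→Jct1→Port: bottleneck 1, flow now 8.
Augment Depot→Y2→Jct2→Port: bottleneck 3, flow now 11.
No augmenting path remains; maximum flow = 11.
By max-flow min-cut, the minimum cut capacity equals the max flow.
In the residual graph, reachable from Depot: {Depot, Y1}.
Min-cut edges: Depot→HubC (4), Depot→Y2 (4), Depot→Jct2 (3); capacity 4 + 4 + 3 = 11.

11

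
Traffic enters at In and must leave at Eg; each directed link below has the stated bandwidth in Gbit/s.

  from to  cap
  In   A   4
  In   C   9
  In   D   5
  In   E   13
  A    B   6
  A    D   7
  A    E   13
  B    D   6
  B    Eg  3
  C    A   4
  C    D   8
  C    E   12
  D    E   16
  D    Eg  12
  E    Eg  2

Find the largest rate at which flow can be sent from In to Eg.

17

Augment In→D→Eg: bottleneck 5, flow now 5.
Augment In→E→Eg: bottleneck 2, flow now 7.
Augment In→A→B→Eg: bottleneck 3, flow now 10.
Augment In→A→D→Eg: bottleneck 1, flow now 11.
Augment In→C→D→Eg: bottleneck 6, flow now 17.
No augmenting path remains; maximum flow = 17.
In the residual graph, reachable from In: {In, A, B, C, D, E}.
Min-cut edges: B→Eg (3), D→Eg (12), E→Eg (2); capacity 3 + 12 + 2 = 17.
This cut is saturated, so no flow can exceed 17.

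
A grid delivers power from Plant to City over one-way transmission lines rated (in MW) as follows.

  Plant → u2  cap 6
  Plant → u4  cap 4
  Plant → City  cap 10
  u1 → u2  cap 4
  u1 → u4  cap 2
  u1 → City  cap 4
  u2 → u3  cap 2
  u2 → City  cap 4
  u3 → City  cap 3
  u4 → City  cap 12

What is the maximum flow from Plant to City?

Augment Plant→City: bottleneck 10, flow now 10.
Augment Plant→u2→City: bottleneck 4, flow now 14.
Augment Plant→u4→City: bottleneck 4, flow now 18.
Augment Plant→u2→u3→City: bottleneck 2, flow now 20.
No augmenting path remains; maximum flow = 20.
In the residual graph, reachable from Plant: {Plant}.
Min-cut edges: Plant→u2 (6), Plant→u4 (4), Plant→City (10); capacity 6 + 4 + 10 = 20.
This cut is saturated, so no flow can exceed 20.

20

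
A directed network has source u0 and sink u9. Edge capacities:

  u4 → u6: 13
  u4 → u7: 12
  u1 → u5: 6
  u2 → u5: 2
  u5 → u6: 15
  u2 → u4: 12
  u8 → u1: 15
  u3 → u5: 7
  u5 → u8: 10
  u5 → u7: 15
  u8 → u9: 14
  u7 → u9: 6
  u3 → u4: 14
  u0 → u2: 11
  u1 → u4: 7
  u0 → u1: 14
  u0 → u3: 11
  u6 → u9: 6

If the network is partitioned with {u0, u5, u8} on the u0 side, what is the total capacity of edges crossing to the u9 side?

95

Edges leaving {u0, u5, u8}: u0→u1 (14), u0→u2 (11), u0→u3 (11), u5→u6 (15), u5→u7 (15), u8→u1 (15), u8→u9 (14).
Cut capacity = 14 + 11 + 11 + 15 + 15 + 15 + 14 = 95.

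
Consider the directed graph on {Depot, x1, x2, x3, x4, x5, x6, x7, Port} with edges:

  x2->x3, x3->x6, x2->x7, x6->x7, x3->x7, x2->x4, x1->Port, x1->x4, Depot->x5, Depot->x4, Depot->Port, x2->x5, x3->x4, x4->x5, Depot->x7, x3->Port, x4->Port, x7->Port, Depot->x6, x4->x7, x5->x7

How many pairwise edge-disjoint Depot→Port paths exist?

3

Assign every edge capacity 1; by Menger, the answer equals the max flow.
Path Depot→Port (+1); total 1.
Path Depot→x4→Port (+1); total 2.
Path Depot→x7→Port (+1); total 3.
No residual Depot→Port path; max flow = 3.
Certifying cut of size 3: {Depot→Port, Depot→x4, x7→Port}.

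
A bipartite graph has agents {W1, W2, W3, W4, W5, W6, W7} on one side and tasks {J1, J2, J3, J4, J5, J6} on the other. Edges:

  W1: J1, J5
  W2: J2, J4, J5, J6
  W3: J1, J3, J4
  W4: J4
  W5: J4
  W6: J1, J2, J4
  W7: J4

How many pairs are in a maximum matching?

Unit-capacity flow: source→left, listed edges, right→sink; max matching = max flow.
Augmenting path W1→J1 (+1); matched 1.
Augmenting path W2→J2 (+1); matched 2.
Augmenting path W3→J3 (+1); matched 3.
Augmenting path W4→J4 (+1); matched 4.
Augmenting path W6→J1→W1→J5 (+1); matched 5.
No augmenting path remains; maximum matching = 5.
König certificate: {W1, W2, W3, W6, J4} is a vertex cover of size 5 (every listed pair touches it), so no matching can be larger.

5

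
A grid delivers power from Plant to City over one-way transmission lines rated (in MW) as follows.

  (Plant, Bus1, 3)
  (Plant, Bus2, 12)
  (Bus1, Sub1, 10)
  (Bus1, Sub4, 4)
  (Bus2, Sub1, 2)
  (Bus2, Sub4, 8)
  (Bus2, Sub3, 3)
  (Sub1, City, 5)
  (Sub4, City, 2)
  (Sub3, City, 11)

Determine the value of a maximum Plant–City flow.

10

Augment Plant→Bus1→Sub1→City: bottleneck 3, flow now 3.
Augment Plant→Bus2→Sub1→City: bottleneck 2, flow now 5.
Augment Plant→Bus2→Sub4→City: bottleneck 2, flow now 7.
Augment Plant→Bus2→Sub3→City: bottleneck 3, flow now 10.
No augmenting path remains; maximum flow = 10.
In the residual graph, reachable from Plant: {Plant, Bus2, Sub4}.
Min-cut edges: Plant→Bus1 (3), Bus2→Sub1 (2), Bus2→Sub3 (3), Sub4→City (2); capacity 3 + 2 + 3 + 2 = 10.
This cut is saturated, so no flow can exceed 10.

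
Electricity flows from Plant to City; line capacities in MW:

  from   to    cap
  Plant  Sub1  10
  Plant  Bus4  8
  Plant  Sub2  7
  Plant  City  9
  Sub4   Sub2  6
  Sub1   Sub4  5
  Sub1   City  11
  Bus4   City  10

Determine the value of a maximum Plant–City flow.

27

Augment Plant→City: bottleneck 9, flow now 9.
Augment Plant→Sub1→City: bottleneck 10, flow now 19.
Augment Plant→Bus4→City: bottleneck 8, flow now 27.
No augmenting path remains; maximum flow = 27.
In the residual graph, reachable from Plant: {Plant, Sub2}.
Min-cut edges: Plant→Sub1 (10), Plant→Bus4 (8), Plant→City (9); capacity 10 + 8 + 9 = 27.
This cut is saturated, so no flow can exceed 27.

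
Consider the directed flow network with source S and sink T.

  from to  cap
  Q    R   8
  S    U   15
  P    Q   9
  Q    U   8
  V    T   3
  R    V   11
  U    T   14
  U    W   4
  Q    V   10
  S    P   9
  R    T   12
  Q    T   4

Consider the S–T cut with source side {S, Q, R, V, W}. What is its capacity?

51

Edges leaving {S, Q, R, V, W}: S→P (9), S→U (15), Q→U (8), Q→T (4), R→T (12), V→T (3).
Cut capacity = 9 + 15 + 8 + 4 + 12 + 3 = 51.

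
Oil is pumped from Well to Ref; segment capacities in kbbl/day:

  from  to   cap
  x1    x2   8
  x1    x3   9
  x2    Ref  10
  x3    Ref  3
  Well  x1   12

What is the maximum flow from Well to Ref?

11

Augment Well→x1→x2→Ref: bottleneck 8, flow now 8.
Augment Well→x1→x3→Ref: bottleneck 3, flow now 11.
No augmenting path remains; maximum flow = 11.
In the residual graph, reachable from Well: {Well, x1, x3}.
Min-cut edges: x1→x2 (8), x3→Ref (3); capacity 8 + 3 = 11.
This cut is saturated, so no flow can exceed 11.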